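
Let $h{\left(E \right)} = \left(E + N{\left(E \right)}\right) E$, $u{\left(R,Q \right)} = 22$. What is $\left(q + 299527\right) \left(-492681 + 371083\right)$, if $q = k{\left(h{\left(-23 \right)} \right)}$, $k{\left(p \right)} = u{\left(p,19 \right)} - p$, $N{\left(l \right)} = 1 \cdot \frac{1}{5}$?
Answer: $- \frac{181803966554}{5} \approx -3.6361 \cdot 10^{10}$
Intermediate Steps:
$N{\left(l \right)} = \frac{1}{5}$ ($N{\left(l \right)} = 1 \cdot \frac{1}{5} = \frac{1}{5}$)
$h{\left(E \right)} = E \left(\frac{1}{5} + E\right)$ ($h{\left(E \right)} = \left(E + \frac{1}{5}\right) E = \left(\frac{1}{5} + E\right) E = E \left(\frac{1}{5} + E\right)$)
$k{\left(p \right)} = 22 - p$
$q = - \frac{2512}{5}$ ($q = 22 - - 23 \left(\frac{1}{5} - 23\right) = 22 - \left(-23\right) \left(- \frac{114}{5}\right) = 22 - \frac{2622}{5} = - \frac{2512}{5} \approx -502.4$)
$\left(q + 299527\right) \left(-492681 + 371083\right) = \left(- \frac{2512}{5} + 299527\right) \left(-492681 + 371083\right) = \frac{1495123}{5} \left(-121598\right) = - \frac{181803966554}{5}$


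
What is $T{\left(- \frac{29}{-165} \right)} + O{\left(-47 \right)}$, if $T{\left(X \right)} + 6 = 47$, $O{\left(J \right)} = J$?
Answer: $-6$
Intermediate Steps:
$T{\left(X \right)} = 41$ ($T{\left(X \right)} = -6 + 47 = 41$)
$T{\left(- \frac{29}{-165} \right)} + O{\left(-47 \right)} = 41 - 47 = -6$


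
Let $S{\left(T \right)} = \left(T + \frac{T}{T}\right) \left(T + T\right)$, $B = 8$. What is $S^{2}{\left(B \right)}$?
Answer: $20736$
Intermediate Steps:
$S{\left(T \right)} = 2 T \left(1 + T\right)$ ($S{\left(T \right)} = \left(T + 1\right) 2 T = \left(1 + T\right) 2 T = 2 T \left(1 + T\right)$)
$S^{2}{\left(B \right)} = \left(2 \cdot 8 \left(1 + 8\right)\right)^{2} = \left(2 \cdot 8 \cdot 9\right)^{2} = 144^{2} = 20736$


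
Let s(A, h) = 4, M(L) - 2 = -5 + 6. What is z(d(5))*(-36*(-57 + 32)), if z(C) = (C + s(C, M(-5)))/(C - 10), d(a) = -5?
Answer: 60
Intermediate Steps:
M(L) = 3 (M(L) = 2 + (-5 + 6) = 2 + 1 = 3)
z(C) = (4 + C)/(-10 + C) (z(C) = (C + 4)/(C - 10) = (4 + C)/(-10 + C))
z(d(5))*(-36*(-57 + 32)) = ((4 - 5)/(-10 - 5))*(-36*(-57 + 32)) = (-1/(-15))*(-36*(-25)) = -1/15*(-1)*900 = (1/15)*900 = 60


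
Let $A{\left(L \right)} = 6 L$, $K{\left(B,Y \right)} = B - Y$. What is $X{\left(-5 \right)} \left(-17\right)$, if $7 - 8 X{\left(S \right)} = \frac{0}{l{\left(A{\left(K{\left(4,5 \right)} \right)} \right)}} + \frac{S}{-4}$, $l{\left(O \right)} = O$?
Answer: $- \frac{391}{32} \approx -12.219$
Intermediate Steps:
$X{\left(S \right)} = \frac{7}{8} + \frac{S}{32}$ ($X{\left(S \right)} = \frac{7}{8} - \frac{\frac{0}{6 \left(4 - 5\right)} + \frac{S}{-4}}{8} = \frac{7}{8} - \frac{\frac{0}{6 \left(4 - 5\right)} + S \left(- \frac{1}{4}\right)}{8} = \frac{7}{8} - \frac{\frac{0}{6 \left(-1\right)} - \frac{S}{4}}{8} = \frac{7}{8} - \frac{\frac{0}{-6} - \frac{S}{4}}{8} = \frac{7}{8} - \frac{0 \left(- \frac{1}{6}\right) - \frac{S}{4}}{8} = \frac{7}{8} - \frac{0 - \frac{S}{4}}{8} = \frac{7}{8} - \frac{\left(- \frac{1}{4}\right) S}{8} = \frac{7}{8} + \frac{S}{32}$)
$X{\left(-5 \right)} \left(-17\right) = \left(\frac{7}{8} + \frac{1}{32} \left(-5\right)\right) \left(-17\right) = \left(\frac{7}{8} - \frac{5}{32}\right) \left(-17\right) = \frac{23}{32} \left(-17\right) = - \frac{391}{32}$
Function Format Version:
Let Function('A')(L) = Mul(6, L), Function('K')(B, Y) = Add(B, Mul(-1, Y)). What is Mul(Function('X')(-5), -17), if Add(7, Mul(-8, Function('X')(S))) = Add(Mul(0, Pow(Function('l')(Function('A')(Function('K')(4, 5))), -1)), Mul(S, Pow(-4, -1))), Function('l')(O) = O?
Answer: Rational(-391, 32) ≈ -12.219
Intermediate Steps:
Function('X')(S) = Add(Rational(7, 8), Mul(Rational(1, 32), S)) (Function('X')(S) = Add(Rational(7, 8), Mul(Rational(-1, 8), Add(Mul(0, Pow(Mul(6, Add(4, Mul(-1, 5))), -1)), Mul(S, Pow(-4, -1))))) = Add(Rational(7, 8), Mul(Rational(-1, 8), Add(Mul(0, Pow(Mul(6, Add(4, -5)), -1)), Mul(S, Rational(-1, 4))))) = Add(Rational(7, 8), Mul(Rational(-1, 8), Add(Mul(0, Pow(Mul(6, -1), -1)), Mul(Rational(-1, 4), S)))) = Add(Rational(7, 8), Mul(Rational(-1, 8), Add(Mul(0, Pow(-6, -1)), Mul(Rational(-1, 4), S)))) = Add(Rational(7, 8), Mul(Rational(-1, 8), Add(Mul(0, Rational(-1, 6)), Mul(Rational(-1, 4), S)))) = Add(Rational(7, 8), Mul(Rational(-1, 8), Add(0, Mul(Rational(-1, 4), S)))) = Add(Rational(7, 8), Mul(Rational(-1, 8), Mul(Rational(-1, 4), S))) = Add(Rational(7, 8), Mul(Rational(1, 32), S)))
Mul(Function('X')(-5), -17) = Mul(Add(Rational(7, 8), Mul(Rational(1, 32), -5)), -17) = Mul(Add(Rational(7, 8), Rational(-5, 32)), -17) = Mul(Rational(23, 32), -17) = Rational(-391, 32)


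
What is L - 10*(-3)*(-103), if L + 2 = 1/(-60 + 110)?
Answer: -154599/50 ≈ -3092.0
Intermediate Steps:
L = -99/50 (L = -2 + 1/(-60 + 110) = -2 + 1/50 = -99/50 ≈ -1.9800)
L - 10*(-3)*(-103) = -99/50 - 10*(-3)*(-103) = -99/50 + 30*(-103) = -99/50 - 3090 = -154599/50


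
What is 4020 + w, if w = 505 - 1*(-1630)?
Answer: 6155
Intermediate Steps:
w = 2135 (w = 505 + 1630 = 2135)
4020 + w = 4020 + 2135 = 6155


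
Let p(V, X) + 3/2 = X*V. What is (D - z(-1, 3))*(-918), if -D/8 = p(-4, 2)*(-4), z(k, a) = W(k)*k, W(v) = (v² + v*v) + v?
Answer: 278154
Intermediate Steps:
p(V, X) = -3/2 + V*X (p(V, X) = -3/2 + X*V = -3/2 + V*X)
W(v) = v + 2*v² (W(v) = (v² + v²) + v = 2*v² + v = v + 2*v²)
z(k, a) = k²*(1 + 2*k) (z(k, a) = (k*(1 + 2*k))*k = k²*(1 + 2*k))
D = -304 (D = -8*(-3/2 - 4*2)*(-4) = -8*(-3/2 - 8)*(-4) = -(-76)*(-4) = -8*38 = -304)
(D - z(-1, 3))*(-918) = (-304 - (-1)²*(1 + 2*(-1)))*(-918) = (-304 - (1 - 2))*(-918) = (-304 - (-1))*(-918) = (-304 - 1*(-1))*(-918) = (-304 + 1)*(-918) = -303*(-918) = 278154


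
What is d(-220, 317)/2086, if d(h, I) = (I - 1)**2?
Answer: 49928/1043 ≈ 47.870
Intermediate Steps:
d(h, I) = (-1 + I)**2
d(-220, 317)/2086 = (-1 + 317)**2/2086 = 316**2*(1/2086) = 99856*(1/2086) = 49928/1043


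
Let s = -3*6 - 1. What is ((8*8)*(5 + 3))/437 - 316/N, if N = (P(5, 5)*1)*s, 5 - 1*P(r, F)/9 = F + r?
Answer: 15772/19665 ≈ 0.80203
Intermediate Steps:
P(r, F) = 45 - 9*F - 9*r (P(r, F) = 45 - 9*(F + r) = 45 + (-9*F - 9*r) = 45 - 9*F - 9*r)
s = -19 (s = -18 - 1 = -19)
N = 855 (N = ((45 - 9*5 - 9*5)*1)*(-19) = ((45 - 45 - 45)*1)*(-19) = -45*1*(-19) = -45*(-19) = 855)
((8*8)*(5 + 3))/437 - 316/N = ((8*8)*(5 + 3))/437 - 316/855 = (64*8)*(1/437) - 316*1/855 = 512*(1/437) - 316/855 = 512/437 - 316/855 = 15772/19665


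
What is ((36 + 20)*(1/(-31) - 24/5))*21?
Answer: -880824/155 ≈ -5682.7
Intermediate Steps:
((36 + 20)*(1/(-31) - 24/5))*21 = (56*(1*(-1/31) - 24*1/5))*21 = (56*(-1/31 - 24/5))*21 = (56*(-749/155))*21 = -41944/155*21 = -880824/155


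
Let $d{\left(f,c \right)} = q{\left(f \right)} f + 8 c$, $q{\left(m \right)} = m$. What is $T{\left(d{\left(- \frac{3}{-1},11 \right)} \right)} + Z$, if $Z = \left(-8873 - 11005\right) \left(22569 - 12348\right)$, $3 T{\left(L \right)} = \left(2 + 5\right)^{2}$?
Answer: $- \frac{609519065}{3} \approx -2.0317 \cdot 10^{8}$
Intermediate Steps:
$d{\left(f,c \right)} = f^{2} + 8 c$ ($d{\left(f,c \right)} = f f + 8 c = f^{2} + 8 c$)
$T{\left(L \right)} = \frac{49}{3}$ ($T{\left(L \right)} = \frac{\left(2 + 5\right)^{2}}{3} = \frac{7^{2}}{3} = \frac{1}{3} \cdot 49 = \frac{49}{3}$)
$Z = -203173038$ ($Z = \left(-19878\right) 10221 = -203173038$)
$T{\left(d{\left(- \frac{3}{-1},11 \right)} \right)} + Z = \frac{49}{3} - 203173038 = - \frac{609519065}{3}$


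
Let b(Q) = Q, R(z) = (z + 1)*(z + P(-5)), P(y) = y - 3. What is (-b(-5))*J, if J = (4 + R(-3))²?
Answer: 3380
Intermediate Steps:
P(y) = -3 + y
R(z) = (1 + z)*(-8 + z) (R(z) = (z + 1)*(z + (-3 - 5)) = (1 + z)*(z - 8) = (1 + z)*(-8 + z))
J = 676 (J = (4 + (-8 + (-3)² - 7*(-3)))² = (4 + (-8 + 9 + 21))² = (4 + 22)² = 26² = 676)
(-b(-5))*J = -1*(-5)*676 = 5*676 = 3380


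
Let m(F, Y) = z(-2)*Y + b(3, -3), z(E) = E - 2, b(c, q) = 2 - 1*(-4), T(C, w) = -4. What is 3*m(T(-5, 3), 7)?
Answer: -66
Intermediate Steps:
b(c, q) = 6 (b(c, q) = 2 + 4 = 6)
z(E) = -2 + E
m(F, Y) = 6 - 4*Y (m(F, Y) = (-2 - 2)*Y + 6 = -4*Y + 6 = 6 - 4*Y)
3*m(T(-5, 3), 7) = 3*(6 - 4*7) = 3*(6 - 28) = 3*(-22) = -66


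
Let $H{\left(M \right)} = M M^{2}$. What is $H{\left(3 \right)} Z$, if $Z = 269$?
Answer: $7263$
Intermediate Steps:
$H{\left(M \right)} = M^{3}$
$H{\left(3 \right)} Z = 3^{3} \cdot 269 = 27 \cdot 269 = 7263$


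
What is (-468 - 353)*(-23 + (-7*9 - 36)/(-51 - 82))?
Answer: 2430160/133 ≈ 18272.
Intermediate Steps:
(-468 - 353)*(-23 + (-7*9 - 36)/(-51 - 82)) = -821*(-23 + (-63 - 36)/(-133)) = -821*(-23 - 99*(-1/133)) = -821*(-23 + 99/133) = -821*(-2960/133) = 2430160/133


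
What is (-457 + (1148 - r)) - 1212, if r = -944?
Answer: 423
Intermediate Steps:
(-457 + (1148 - r)) - 1212 = (-457 + (1148 - 1*(-944))) - 1212 = (-457 + (1148 + 944)) - 1212 = (-457 + 2092) - 1212 = 1635 - 1212 = 423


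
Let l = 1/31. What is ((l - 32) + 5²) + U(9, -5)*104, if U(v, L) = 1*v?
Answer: 28800/31 ≈ 929.03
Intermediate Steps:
U(v, L) = v
l = 1/31 ≈ 0.032258
((l - 32) + 5²) + U(9, -5)*104 = ((1/31 - 32) + 5²) + 9*104 = (-991/31 + 25) + 936 = -216/31 + 936 = 28800/31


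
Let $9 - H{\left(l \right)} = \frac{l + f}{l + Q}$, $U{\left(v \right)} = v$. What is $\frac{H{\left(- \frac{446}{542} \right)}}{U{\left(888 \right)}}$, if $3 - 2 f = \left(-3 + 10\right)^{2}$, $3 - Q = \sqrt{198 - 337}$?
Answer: $\frac{32938877}{3124694104} + \frac{72899 i \sqrt{139}}{390586763} \approx 0.010541 + 0.0022005 i$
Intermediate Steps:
$Q = 3 - i \sqrt{139}$ ($Q = 3 - \sqrt{198 - 337} = 3 - \sqrt{-139} = 3 - i \sqrt{139} \approx 3.0 - 11.79 i$)
$f = -23$ ($f = \frac{3}{2} - \frac{\left(-3 + 10\right)^{2}}{2} = \frac{3}{2} - \frac{7^{2}}{2} = \frac{3}{2} - \frac{49}{2} = -23$)
$H{\left(l \right)} = 9 - \frac{-23 + l}{3 + l - i \sqrt{139}}$ ($H{\left(l \right)} = 9 - \frac{l - 23}{l + \left(3 - i \sqrt{139}\right)} = 9 - \frac{-23 + l}{3 + l - i \sqrt{139}}$)
$\frac{H{\left(- \frac{446}{542} \right)}}{U{\left(888 \right)}} = \frac{\frac{1}{3 - \frac{446}{542} - i \sqrt{139}} \left(50 + 8 \left(- \frac{446}{542}\right) - 9 i \sqrt{139}\right)}{888} = \frac{50 + 8 \left(\left(-446\right) \frac{1}{542}\right) - 9 i \sqrt{139}}{3 - \frac{223}{271} - i \sqrt{139}} \cdot \frac{1}{888} = \frac{50 + 8 \left(- \frac{223}{271}\right) - 9 i \sqrt{139}}{3 - \frac{223}{271} - i \sqrt{139}} \cdot \frac{1}{888} = \frac{50 - \frac{1784}{271} - 9 i \sqrt{139}}{\frac{590}{271} - i \sqrt{139}} \cdot \frac{1}{888} = \frac{\frac{11766}{271} - 9 i \sqrt{139}}{\frac{590}{271} - i \sqrt{139}} \cdot \frac{1}{888} = \frac{\frac{11766}{271} - 9 i \sqrt{139}}{888 \left(\frac{590}{271} - i \sqrt{139}\right)}$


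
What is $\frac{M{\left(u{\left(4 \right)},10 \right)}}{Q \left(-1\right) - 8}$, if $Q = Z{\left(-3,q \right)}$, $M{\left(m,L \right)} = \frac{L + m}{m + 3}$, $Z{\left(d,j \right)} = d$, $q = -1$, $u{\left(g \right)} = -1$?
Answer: $- \frac{9}{10} \approx -0.9$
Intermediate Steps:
$M{\left(m,L \right)} = \frac{L + m}{3 + m}$
$Q = -3$
$\frac{M{\left(u{\left(4 \right)},10 \right)}}{Q \left(-1\right) - 8} = \frac{\frac{1}{3 - 1} \left(10 - 1\right)}{\left(-3\right) \left(-1\right) - 8} = \frac{\frac{1}{2} \cdot 9}{3 - 8} = \frac{9}{2 \left(-5\right)} = \frac{9}{2} \left(- \frac{1}{5}\right) = - \frac{9}{10}$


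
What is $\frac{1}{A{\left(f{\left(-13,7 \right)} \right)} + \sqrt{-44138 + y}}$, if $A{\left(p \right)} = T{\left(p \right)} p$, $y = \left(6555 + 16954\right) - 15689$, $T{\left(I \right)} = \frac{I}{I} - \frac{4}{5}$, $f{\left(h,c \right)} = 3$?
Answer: $\frac{5}{302653} - \frac{25 i \sqrt{36318}}{907959} \approx 1.6521 \cdot 10^{-5} - 0.0052473 i$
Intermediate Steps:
$T{\left(I \right)} = \frac{1}{5}$ ($T{\left(I \right)} = 1 - \frac{4}{5} = \frac{1}{5}$)
$y = 7820$ ($y = 23509 - 15689 = 7820$)
$A{\left(p \right)} = \frac{p}{5}$
$\frac{1}{A{\left(f{\left(-13,7 \right)} \right)} + \sqrt{-44138 + y}} = \frac{1}{\frac{1}{5} \cdot 3 + \sqrt{-44138 + 7820}} = \frac{1}{\frac{3}{5} + \sqrt{-36318}} = \frac{1}{\frac{3}{5} + i \sqrt{36318}}$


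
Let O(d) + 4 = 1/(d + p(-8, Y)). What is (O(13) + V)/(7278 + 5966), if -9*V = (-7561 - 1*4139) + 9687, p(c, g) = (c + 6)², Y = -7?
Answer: 5603/337722 ≈ 0.016591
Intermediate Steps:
p(c, g) = (6 + c)²
O(d) = -4 + 1/(4 + d) (O(d) = -4 + 1/(d + (6 - 8)²) = -4 + 1/(d + (-2)²) = -4 + 1/(d + 4) = -4 + 1/(4 + d))
V = 671/3 (V = -((-7561 - 1*4139) + 9687)/9 = -((-7561 - 4139) + 9687)/9 = -(-11700 + 9687)/9 = -⅑*(-2013) = 671/3 ≈ 223.67)
(O(13) + V)/(7278 + 5966) = ((-15 - 4*13)/(4 + 13) + 671/3)/(7278 + 5966) = ((-15 - 52)/17 + 671/3)/13244 = ((1/17)*(-67) + 671/3)*(1/13244) = (-67/17 + 671/3)*(1/13244) = (11206/51)*(1/13244) = 5603/337722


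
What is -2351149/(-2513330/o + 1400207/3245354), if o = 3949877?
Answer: 30138789178166855242/2626000144281 ≈ 1.1477e+7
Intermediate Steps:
-2351149/(-2513330/o + 1400207/3245354) = -2351149/(-2513330/3949877 + 1400207/3245354) = -2351149/(-2626000144281/12818749121458) = -2351149*(-12818749121458/2626000144281) = 30138789178166855242/2626000144281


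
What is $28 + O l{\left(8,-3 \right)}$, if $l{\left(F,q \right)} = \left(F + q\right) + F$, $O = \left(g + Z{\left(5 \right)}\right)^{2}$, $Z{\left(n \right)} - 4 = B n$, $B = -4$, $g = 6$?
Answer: $1328$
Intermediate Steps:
$Z{\left(n \right)} = 4 - 4 n$
$O = 100$ ($O = \left(6 + \left(4 - 20\right)\right)^{2} = \left(6 - 16\right)^{2} = \left(-10\right)^{2} = 100$)
$l{\left(F,q \right)} = q + 2 F$
$28 + O l{\left(8,-3 \right)} = 28 + 100 \left(-3 + 2 \cdot 8\right) = 28 + 100 \left(-3 + 16\right) = 28 + 100 \cdot 13 = 28 + 1300 = 1328$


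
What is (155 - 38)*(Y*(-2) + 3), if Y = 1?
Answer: 117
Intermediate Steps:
(155 - 38)*(Y*(-2) + 3) = (155 - 38)*(1*(-2) + 3) = 117*(-2 + 3) = 117*1 = 117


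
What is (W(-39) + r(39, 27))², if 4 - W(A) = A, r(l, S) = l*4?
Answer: 39601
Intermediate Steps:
r(l, S) = 4*l
W(A) = 4 - A
(W(-39) + r(39, 27))² = ((4 - 1*(-39)) + 4*39)² = ((4 + 39) + 156)² = (43 + 156)² = 199² = 39601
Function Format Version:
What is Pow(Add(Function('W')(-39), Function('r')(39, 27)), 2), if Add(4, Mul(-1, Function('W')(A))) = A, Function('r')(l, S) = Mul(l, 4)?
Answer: 39601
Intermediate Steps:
Function('r')(l, S) = Mul(4, l)
Function('W')(A) = Add(4, Mul(-1, A))
Pow(Add(Function('W')(-39), Function('r')(39, 27)), 2) = Pow(Add(Add(4, Mul(-1, -39)), Mul(4, 39)), 2) = Pow(Add(Add(4, 39), 156), 2) = Pow(Add(43, 156), 2) = Pow(199, 2) = 39601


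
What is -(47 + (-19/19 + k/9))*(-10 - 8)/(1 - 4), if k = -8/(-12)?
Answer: -2488/9 ≈ -276.44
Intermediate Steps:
k = 2/3 (k = -8*(-1/12) = 2/3 ≈ 0.66667)
-(47 + (-19/19 + k/9))*(-10 - 8)/(1 - 4) = -(47 + (-19/19 + (2/3)/9))*(-10 - 8)/(1 - 4) = -(47 + (-19*1/19 + (2/3)*(1/9)))*(-18/(-3)) = -(47 + (-1 + 2/27))*(-18*(-1/3)) = -(47 - 25/27)*6 = -1244*6/27 = -1*2488/9 = -2488/9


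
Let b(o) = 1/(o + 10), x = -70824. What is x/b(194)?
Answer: -14448096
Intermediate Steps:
b(o) = 1/(10 + o)
x/b(194) = -70824/(1/(10 + 194)) = -70824/(1/204) = -70824/1/204 = -70824*204 = -14448096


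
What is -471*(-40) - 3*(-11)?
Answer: 18873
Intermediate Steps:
-471*(-40) - 3*(-11) = 18840 + 33 = 18873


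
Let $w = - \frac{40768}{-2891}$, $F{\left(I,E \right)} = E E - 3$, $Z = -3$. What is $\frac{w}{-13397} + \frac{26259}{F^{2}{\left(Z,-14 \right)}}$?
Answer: $\frac{20724726389}{29442466327} \approx 0.70391$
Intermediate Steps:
$F{\left(I,E \right)} = -3 + E^{2}$ ($F{\left(I,E \right)} = E^{2} - 3 = -3 + E^{2}$)
$w = \frac{832}{59}$ ($w = - \frac{40768 \left(-1\right)}{2891} = \left(-1\right) \left(- \frac{832}{59}\right) = \frac{832}{59} \approx 14.102$)
$\frac{w}{-13397} + \frac{26259}{F^{2}{\left(Z,-14 \right)}} = \frac{832}{59 \left(-13397\right)} + \frac{26259}{\left(-3 + \left(-14\right)^{2}\right)^{2}} = \frac{832}{59} \left(- \frac{1}{13397}\right) + \frac{26259}{\left(-3 + 196\right)^{2}} = - \frac{832}{790423} + \frac{26259}{193^{2}} = - \frac{832}{790423} + \frac{26259}{37249} = \frac{20724726389}{29442466327}$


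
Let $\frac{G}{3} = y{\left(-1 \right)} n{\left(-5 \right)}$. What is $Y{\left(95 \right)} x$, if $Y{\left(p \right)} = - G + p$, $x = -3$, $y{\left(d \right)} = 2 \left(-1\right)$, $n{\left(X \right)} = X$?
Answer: $-195$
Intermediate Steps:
$y{\left(d \right)} = -2$
$G = 30$ ($G = 3 \left(\left(-2\right) \left(-5\right)\right) = 3 \cdot 10 = 30$)
$Y{\left(p \right)} = -30 + p$ ($Y{\left(p \right)} = \left(-1\right) 30 + p = -30 + p$)
$Y{\left(95 \right)} x = \left(-30 + 95\right) \left(-3\right) = 65 \left(-3\right) = -195$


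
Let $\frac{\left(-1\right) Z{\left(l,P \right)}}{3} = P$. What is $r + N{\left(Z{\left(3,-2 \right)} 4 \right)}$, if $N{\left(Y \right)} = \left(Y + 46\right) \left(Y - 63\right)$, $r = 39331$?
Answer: $36601$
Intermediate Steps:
$Z{\left(l,P \right)} = - 3 P$
$N{\left(Y \right)} = \left(-63 + Y\right) \left(46 + Y\right)$ ($N{\left(Y \right)} = \left(46 + Y\right) \left(-63 + Y\right) = \left(-63 + Y\right) \left(46 + Y\right)$)
$r + N{\left(Z{\left(3,-2 \right)} 4 \right)} = 39331 - \left(2898 - 576 + 17 \left(\left(-3\right) \left(-2\right)\right) 4\right) = 39331 - \left(2898 - 576 + 17 \cdot 6 \cdot 4\right) = 39331 - \left(3306 - 576\right) = 39331 - 2730 = 36601$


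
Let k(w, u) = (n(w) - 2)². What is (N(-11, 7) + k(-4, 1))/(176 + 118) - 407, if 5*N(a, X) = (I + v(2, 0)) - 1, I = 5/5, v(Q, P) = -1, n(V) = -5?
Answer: -299023/735 ≈ -406.83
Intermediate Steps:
I = 1 (I = 5*(⅕) = 1)
N(a, X) = -⅕ (N(a, X) = ((1 - 1) - 1)/5 = (0 - 1)/5 = (⅕)*(-1) = -⅕)
k(w, u) = 49 (k(w, u) = (-5 - 2)² = (-7)² = 49)
(N(-11, 7) + k(-4, 1))/(176 + 118) - 407 = (-⅕ + 49)/(176 + 118) - 407 = (244/5)/294 - 407 = (244/5)*(1/294) - 407 = 122/735 - 407 = -299023/735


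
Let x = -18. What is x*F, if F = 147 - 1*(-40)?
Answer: -3366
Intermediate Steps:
F = 187 (F = 147 + 40 = 187)
x*F = -18*187 = -3366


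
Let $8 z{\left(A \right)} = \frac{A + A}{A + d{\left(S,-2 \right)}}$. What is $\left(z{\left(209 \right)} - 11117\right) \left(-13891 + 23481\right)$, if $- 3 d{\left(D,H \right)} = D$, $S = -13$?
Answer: $- \frac{27292078387}{256} \approx -1.0661 \cdot 10^{8}$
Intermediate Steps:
$d{\left(D,H \right)} = - \frac{D}{3}$
$z{\left(A \right)} = \frac{A}{4 \left(\frac{13}{3} + A\right)}$ ($z{\left(A \right)} = \frac{\left(A + A\right) \frac{1}{A - - \frac{13}{3}}}{8} = \frac{2 A \frac{1}{A + \frac{13}{3}}}{8} = \frac{2 A \frac{1}{\frac{13}{3} + A}}{8} = \frac{A}{4 \left(\frac{13}{3} + A\right)}$)
$\left(z{\left(209 \right)} - 11117\right) \left(-13891 + 23481\right) = \left(\frac{3}{4} \cdot 209 \frac{1}{13 + 3 \cdot 209} - 11117\right) \left(-13891 + 23481\right) = \left(\frac{3}{4} \cdot 209 \frac{1}{13 + 627} - 11117\right) 9590 = \left(\frac{3}{4} \cdot 209 \cdot \frac{1}{640} - 11117\right) 9590 = \left(\frac{627}{2560} - 11117\right) 9590 = \left(- \frac{28458893}{2560}\right) 9590 = - \frac{27292078387}{256}$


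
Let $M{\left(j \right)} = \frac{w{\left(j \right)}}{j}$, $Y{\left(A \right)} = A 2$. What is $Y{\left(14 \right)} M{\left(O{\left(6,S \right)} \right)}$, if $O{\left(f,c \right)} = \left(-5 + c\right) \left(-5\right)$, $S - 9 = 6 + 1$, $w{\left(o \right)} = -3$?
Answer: $\frac{84}{55} \approx 1.5273$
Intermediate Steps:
$Y{\left(A \right)} = 2 A$
$S = 16$ ($S = 9 + \left(6 + 1\right) = 9 + 7 = 16$)
$O{\left(f,c \right)} = 25 - 5 c$
$M{\left(j \right)} = - \frac{3}{j}$
$Y{\left(14 \right)} M{\left(O{\left(6,S \right)} \right)} = 2 \cdot 14 \left(- \frac{3}{25 - 80}\right) = 28 \left(- \frac{3}{25 - 80}\right) = 28 \left(- \frac{3}{-55}\right) = 28 \left(\left(-3\right) \left(- \frac{1}{55}\right)\right) = 28 \cdot \frac{3}{55} = \frac{84}{55}$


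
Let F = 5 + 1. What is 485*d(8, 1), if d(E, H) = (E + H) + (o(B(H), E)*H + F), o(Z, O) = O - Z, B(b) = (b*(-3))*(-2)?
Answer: 8245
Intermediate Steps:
B(b) = 6*b (B(b) = -3*b*(-2) = 6*b)
F = 6
d(E, H) = 6 + E + H + H*(E - 6*H) (d(E, H) = (E + H) + ((E - 6*H)*H + 6) = (E + H) + (H*(E - 6*H) + 6) = (E + H) + (6 + H*(E - 6*H)) = 6 + E + H + H*(E - 6*H))
485*d(8, 1) = 485*(6 + 8 + 1 + 1*(8 - 6*1)) = 485*(6 + 8 + 1 + 1*(8 - 6)) = 485*(6 + 8 + 1 + 1*2) = 485*(6 + 8 + 1 + 2) = 485*17 = 8245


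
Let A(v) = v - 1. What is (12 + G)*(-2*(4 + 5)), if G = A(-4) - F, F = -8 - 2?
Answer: -306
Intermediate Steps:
F = -10
A(v) = -1 + v
G = 5 (G = (-1 - 4) - 1*(-10) = -5 + 10 = 5)
(12 + G)*(-2*(4 + 5)) = (12 + 5)*(-2*(4 + 5)) = 17*(-2*9) = 17*(-18) = -306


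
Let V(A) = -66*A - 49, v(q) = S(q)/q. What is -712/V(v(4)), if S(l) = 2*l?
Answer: 712/181 ≈ 3.9337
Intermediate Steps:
v(q) = 2 (v(q) = (2*q)/q = 2)
V(A) = -49 - 66*A
-712/V(v(4)) = -712/(-49 - 66*2) = -712/(-49 - 132) = -712/(-181) = -712*(-1/181) = 712/181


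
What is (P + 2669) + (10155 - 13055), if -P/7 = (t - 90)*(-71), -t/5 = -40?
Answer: 54439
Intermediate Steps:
t = 200 (t = -5*(-40) = 200)
P = 54670 (P = -7*(200 - 90)*(-71) = -770*(-71) = -7*(-7810) = 54670)
(P + 2669) + (10155 - 13055) = (54670 + 2669) + (10155 - 13055) = 57339 - 2900 = 54439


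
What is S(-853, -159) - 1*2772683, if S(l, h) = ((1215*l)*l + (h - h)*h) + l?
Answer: 881271399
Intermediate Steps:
S(l, h) = l + 1215*l² (S(l, h) = (1215*l² + 0*h) + l = (1215*l² + 0) + l = 1215*l² + l = l + 1215*l²)
S(-853, -159) - 1*2772683 = -853*(1 + 1215*(-853)) - 1*2772683 = -853*(1 - 1036395) - 2772683 = -853*(-1036394) - 2772683 = 884044082 - 2772683 = 881271399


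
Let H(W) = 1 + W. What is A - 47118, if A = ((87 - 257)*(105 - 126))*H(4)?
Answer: -29268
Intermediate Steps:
A = 17850 (A = ((87 - 257)*(105 - 126))*(1 + 4) = -170*(-21)*5 = 3570*5 = 17850)
A - 47118 = 17850 - 47118 = -29268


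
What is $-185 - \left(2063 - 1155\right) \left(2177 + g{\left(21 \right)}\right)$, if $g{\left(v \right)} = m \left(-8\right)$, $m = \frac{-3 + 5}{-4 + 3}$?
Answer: $-1991429$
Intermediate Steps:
$m = -2$ ($m = \frac{2}{-1} = 2 \left(-1\right) = -2$)
$g{\left(v \right)} = 16$ ($g{\left(v \right)} = \left(-2\right) \left(-8\right) = 16$)
$-185 - \left(2063 - 1155\right) \left(2177 + g{\left(21 \right)}\right) = -185 - \left(2063 - 1155\right) \left(2177 + 16\right) = -185 - 908 \cdot 2193 = -185 - 1991244 = -1991429$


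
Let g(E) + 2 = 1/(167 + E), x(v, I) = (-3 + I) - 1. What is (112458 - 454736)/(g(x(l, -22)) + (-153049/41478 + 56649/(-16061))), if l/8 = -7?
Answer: 3572283998501476/96121875461 ≈ 37164.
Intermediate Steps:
l = -56 (l = 8*(-7) = -56)
x(v, I) = -4 + I
g(E) = -2 + 1/(167 + E)
(112458 - 454736)/(g(x(l, -22)) + (-153049/41478 + 56649/(-16061))) = (112458 - 454736)/((-333 - 2*(-4 - 22))/(167 + (-4 - 22)) + (-153049/41478 + 56649/(-16061))) = -342278/((-333 - 2*(-26))/(167 - 26) + (-153049*1/41478 + 56649*(-1/16061))) = -342278/((-333 + 52)/141 + (-153049/41478 - 56649/16061)) = -342278/((1/141)*(-281) - 4807807211/666178158) = -342278/(-281/141 - 4807807211/666178158) = -342278/(-96121875461/10436791142) = -342278*(-10436791142/96121875461) = 3572283998501476/96121875461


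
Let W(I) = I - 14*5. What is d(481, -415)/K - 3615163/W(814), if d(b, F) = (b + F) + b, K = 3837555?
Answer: -4624462146499/951713640 ≈ -4859.1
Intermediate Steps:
W(I) = -70 + I (W(I) = I - 70 = -70 + I)
d(b, F) = F + 2*b (d(b, F) = (F + b) + b = F + 2*b)
d(481, -415)/K - 3615163/W(814) = (-415 + 2*481)/3837555 - 3615163/(-70 + 814) = (-415 + 962)*(1/3837555) - 3615163/744 = 547*(1/3837555) - 3615163*1/744 = 547/3837555 - 3615163/744 = -4624462146499/951713640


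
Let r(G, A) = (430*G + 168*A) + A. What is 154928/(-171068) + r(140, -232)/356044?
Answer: -78612996/92847157 ≈ -0.84669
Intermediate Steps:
r(G, A) = 169*A + 430*G (r(G, A) = (168*A + 430*G) + A = 169*A + 430*G)
154928/(-171068) + r(140, -232)/356044 = 154928/(-171068) + (169*(-232) + 430*140)/356044 = 154928*(-1/171068) + (-39208 + 60200)*(1/356044) = -38732/42767 + 20992*(1/356044) = -38732/42767 + 128/2171 = -78612996/92847157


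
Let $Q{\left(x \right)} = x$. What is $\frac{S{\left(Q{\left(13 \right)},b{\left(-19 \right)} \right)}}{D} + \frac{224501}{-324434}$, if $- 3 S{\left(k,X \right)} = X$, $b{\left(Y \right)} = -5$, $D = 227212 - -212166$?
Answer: $- \frac{73980194741}{106911871539} \approx -0.69197$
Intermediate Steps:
$D = 439378$ ($D = 227212 + 212166 = 439378$)
$S{\left(k,X \right)} = - \frac{X}{3}$
$\frac{S{\left(Q{\left(13 \right)},b{\left(-19 \right)} \right)}}{D} + \frac{224501}{-324434} = \frac{\left(- \frac{1}{3}\right) \left(-5\right)}{439378} + \frac{224501}{-324434} = \frac{5}{3} \cdot \frac{1}{439378} + 224501 \left(- \frac{1}{324434}\right) = \frac{5}{1318134} - \frac{224501}{324434} = - \frac{73980194741}{106911871539}$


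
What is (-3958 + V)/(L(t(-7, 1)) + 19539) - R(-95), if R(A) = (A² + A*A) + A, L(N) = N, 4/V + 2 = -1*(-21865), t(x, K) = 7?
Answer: -3836436029420/213667099 ≈ -17955.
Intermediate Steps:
V = 4/21863 (V = 4/(-2 - 1*(-21865)) = 4/(-2 + 21865) = 4/21863 ≈ 0.00018296)
R(A) = A + 2*A² (R(A) = (A² + A²) + A = 2*A² + A = A + 2*A²)
(-3958 + V)/(L(t(-7, 1)) + 19539) - R(-95) = (-3958 + 4/21863)/(7 + 19539) - (-95)*(1 + 2*(-95)) = -86533750/21863/19546 - (-95)*(1 - 190) = -86533750/21863*1/19546 - (-95)*(-189) = -43266875/213667099 - 1*17955 = -43266875/213667099 - 17955 = -3836436029420/213667099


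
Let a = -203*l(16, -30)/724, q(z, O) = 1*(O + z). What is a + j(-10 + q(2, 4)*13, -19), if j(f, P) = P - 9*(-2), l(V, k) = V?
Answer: -993/181 ≈ -5.4862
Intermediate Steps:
q(z, O) = O + z
a = -812/181 (a = -3248/724 = -203*4/181 = -812/181 ≈ -4.4862)
j(f, P) = 18 + P (j(f, P) = P + 18 = 18 + P)
a + j(-10 + q(2, 4)*13, -19) = -812/181 + (18 - 19) = -812/181 - 1 = -993/181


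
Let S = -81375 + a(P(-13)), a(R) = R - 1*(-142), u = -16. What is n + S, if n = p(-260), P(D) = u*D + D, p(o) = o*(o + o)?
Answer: 54162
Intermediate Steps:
p(o) = 2*o**2 (p(o) = o*(2*o) = 2*o**2)
P(D) = -15*D (P(D) = -16*D + D = -15*D)
a(R) = 142 + R (a(R) = R + 142 = 142 + R)
n = 135200 (n = 2*(-260)**2 = 2*67600 = 135200)
S = -81038 (S = -81375 + (142 - 15*(-13)) = -81375 + (142 + 195) = -81375 + 337 = -81038)
n + S = 135200 - 81038 = 54162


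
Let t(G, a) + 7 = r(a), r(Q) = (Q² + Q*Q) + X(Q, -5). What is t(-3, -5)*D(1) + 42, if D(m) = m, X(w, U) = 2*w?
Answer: 75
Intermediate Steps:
r(Q) = 2*Q + 2*Q² (r(Q) = (Q² + Q*Q) + 2*Q = (Q² + Q²) + 2*Q = 2*Q² + 2*Q = 2*Q + 2*Q²)
t(G, a) = -7 + 2*a*(1 + a)
t(-3, -5)*D(1) + 42 = (-7 + 2*(-5) + 2*(-5)²)*1 + 42 = (-7 - 10 + 2*25)*1 + 42 = (-7 - 10 + 50)*1 + 42 = 33*1 + 42 = 33 + 42 = 75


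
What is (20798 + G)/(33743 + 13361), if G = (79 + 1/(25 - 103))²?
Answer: 164492953/286580736 ≈ 0.57399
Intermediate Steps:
G = 37957921/6084 (G = (79 + 1/(-78))² = (79 - 1/78)² = (6161/78)² = 37957921/6084 ≈ 6239.0)
(20798 + G)/(33743 + 13361) = (20798 + 37957921/6084)/(33743 + 13361) = (164492953/6084)/47104 = (164492953/6084)*(1/47104) = 164492953/286580736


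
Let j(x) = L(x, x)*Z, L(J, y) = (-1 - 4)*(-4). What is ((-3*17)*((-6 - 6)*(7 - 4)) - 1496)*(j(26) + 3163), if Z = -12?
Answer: 993820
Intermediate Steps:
L(J, y) = 20 (L(J, y) = -5*(-4) = 20)
j(x) = -240 (j(x) = 20*(-12) = -240)
((-3*17)*((-6 - 6)*(7 - 4)) - 1496)*(j(26) + 3163) = ((-3*17)*((-6 - 6)*(7 - 4)) - 1496)*(-240 + 3163) = (-(-612)*3 - 1496)*2923 = (-51*(-36) - 1496)*2923 = (1836 - 1496)*2923 = 340*2923 = 993820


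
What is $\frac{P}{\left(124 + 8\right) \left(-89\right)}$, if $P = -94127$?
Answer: $\frac{8557}{1068} \approx 8.0122$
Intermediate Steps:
$\frac{P}{\left(124 + 8\right) \left(-89\right)} = - \frac{94127}{\left(124 + 8\right) \left(-89\right)} = - \frac{94127}{132 \left(-89\right)} = - \frac{94127}{-11748} = \left(-94127\right) \left(- \frac{1}{11748}\right) = \frac{8557}{1068}$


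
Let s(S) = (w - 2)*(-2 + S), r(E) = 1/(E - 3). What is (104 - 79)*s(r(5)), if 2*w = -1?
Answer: 375/4 ≈ 93.750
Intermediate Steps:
w = -½ (w = (½)*(-1) = -½ ≈ -0.50000)
r(E) = 1/(-3 + E)
s(S) = 5 - 5*S/2 (s(S) = (-½ - 2)*(-2 + S) = -5*(-2 + S)/2 = 5 - 5*S/2)
(104 - 79)*s(r(5)) = (104 - 79)*(5 - 5/(2*(-3 + 5))) = 25*(5 - 5/2/2) = 25*(5 - 5/2*½) = 25*(5 - 5/4) = 25*(15/4) = 375/4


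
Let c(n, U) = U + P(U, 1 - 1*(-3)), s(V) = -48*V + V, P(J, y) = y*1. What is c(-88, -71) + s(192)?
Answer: -9091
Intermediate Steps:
P(J, y) = y
s(V) = -47*V
c(n, U) = 4 + U (c(n, U) = U + (1 - 1*(-3)) = U + (1 + 3) = U + 4 = 4 + U)
c(-88, -71) + s(192) = (4 - 71) - 47*192 = -67 - 9024 = -9091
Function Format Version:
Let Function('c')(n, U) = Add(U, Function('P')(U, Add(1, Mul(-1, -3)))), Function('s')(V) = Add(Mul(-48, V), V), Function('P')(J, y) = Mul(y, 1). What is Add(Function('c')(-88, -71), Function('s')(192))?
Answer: -9091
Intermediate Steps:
Function('P')(J, y) = y
Function('s')(V) = Mul(-47, V)
Function('c')(n, U) = Add(4, U) (Function('c')(n, U) = Add(U, Add(1, Mul(-1, -3))) = Add(U, Add(1, 3)) = Add(U, 4) = Add(4, U))
Add(Function('c')(-88, -71), Function('s')(192)) = Add(Add(4, -71), Mul(-47, 192)) = Add(-67, -9024) = -9091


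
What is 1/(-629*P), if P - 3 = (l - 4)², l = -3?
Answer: -1/32708 ≈ -3.0574e-5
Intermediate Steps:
P = 52 (P = 3 + (-3 - 4)² = 3 + (-7)² = 3 + 49 = 52)
1/(-629*P) = 1/(-629*52) = 1/(-32708) = -1/32708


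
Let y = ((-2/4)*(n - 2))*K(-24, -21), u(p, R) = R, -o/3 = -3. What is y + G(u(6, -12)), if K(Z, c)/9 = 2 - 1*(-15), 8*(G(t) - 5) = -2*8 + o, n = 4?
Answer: -1191/8 ≈ -148.88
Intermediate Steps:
o = 9 (o = -3*(-3) = 9)
G(t) = 33/8 (G(t) = 5 + (-2*8 + 9)/8 = 5 + (-16 + 9)/8 = 5 + (1/8)*(-7) = 5 - 7/8 = 33/8)
K(Z, c) = 153 (K(Z, c) = 9*(2 - 1*(-15)) = 9*(2 + 15) = 9*17 = 153)
y = -153 (y = ((-2/4)*(4 - 2))*153 = (-2*1/4*2)*153 = -1/2*2*153 = -1*153 = -153)
y + G(u(6, -12)) = -153 + 33/8 = -1191/8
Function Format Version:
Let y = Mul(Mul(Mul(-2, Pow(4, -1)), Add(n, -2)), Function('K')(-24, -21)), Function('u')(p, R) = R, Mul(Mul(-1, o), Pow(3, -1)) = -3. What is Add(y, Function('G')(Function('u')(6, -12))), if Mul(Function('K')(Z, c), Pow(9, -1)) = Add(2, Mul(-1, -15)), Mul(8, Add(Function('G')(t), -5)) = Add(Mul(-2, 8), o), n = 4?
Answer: Rational(-1191, 8) ≈ -148.88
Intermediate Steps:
o = 9 (o = Mul(-3, -3) = 9)
Function('G')(t) = Rational(33, 8) (Function('G')(t) = Add(5, Mul(Rational(1, 8), Add(Mul(-2, 8), 9))) = Add(5, Mul(Rational(1, 8), Add(-16, 9))) = Add(5, Mul(Rational(1, 8), -7)) = Add(5, Rational(-7, 8)) = Rational(33, 8))
Function('K')(Z, c) = 153 (Function('K')(Z, c) = Mul(9, Add(2, Mul(-1, -15))) = Mul(9, Add(2, 15)) = Mul(9, 17) = 153)
y = -153 (y = Mul(Mul(Mul(-2, Pow(4, -1)), Add(4, -2)), 153) = Mul(Mul(Mul(-2, Rational(1, 4)), 2), 153) = Mul(Mul(Rational(-1, 2), 2), 153) = Mul(-1, 153) = -153)
Add(y, Function('G')(Function('u')(6, -12))) = Add(-153, Rational(33, 8)) = Rational(-1191, 8)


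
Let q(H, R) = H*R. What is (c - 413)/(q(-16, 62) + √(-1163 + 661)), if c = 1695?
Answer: -635872/492283 - 641*I*√502/492283 ≈ -1.2917 - 0.029174*I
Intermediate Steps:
(c - 413)/(q(-16, 62) + √(-1163 + 661)) = (1695 - 413)/(-16*62 + √(-1163 + 661)) = 1282/(-992 + √(-502)) = 1282/(-992 + I*√502)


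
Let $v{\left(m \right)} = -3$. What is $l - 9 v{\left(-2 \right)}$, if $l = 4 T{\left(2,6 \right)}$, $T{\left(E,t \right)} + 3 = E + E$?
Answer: $31$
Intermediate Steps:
$T{\left(E,t \right)} = -3 + 2 E$ ($T{\left(E,t \right)} = -3 + \left(E + E\right) = -3 + 2 E$)
$l = 4$ ($l = 4 \left(-3 + 2 \cdot 2\right) = 4 \left(-3 + 4\right) = 4 \cdot 1 = 4$)
$l - 9 v{\left(-2 \right)} = 4 - -27 = 4 + 27 = 31$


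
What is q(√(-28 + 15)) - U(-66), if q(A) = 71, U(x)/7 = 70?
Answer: -419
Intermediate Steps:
U(x) = 490 (U(x) = 7*70 = 490)
q(√(-28 + 15)) - U(-66) = 71 - 1*490 = 71 - 490 = -419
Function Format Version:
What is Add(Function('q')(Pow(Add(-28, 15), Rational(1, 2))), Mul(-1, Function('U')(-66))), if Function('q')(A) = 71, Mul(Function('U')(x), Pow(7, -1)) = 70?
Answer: -419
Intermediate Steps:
Function('U')(x) = 490 (Function('U')(x) = Mul(7, 70) = 490)
Add(Function('q')(Pow(Add(-28, 15), Rational(1, 2))), Mul(-1, Function('U')(-66))) = Add(71, Mul(-1, 490)) = Add(71, -490) = -419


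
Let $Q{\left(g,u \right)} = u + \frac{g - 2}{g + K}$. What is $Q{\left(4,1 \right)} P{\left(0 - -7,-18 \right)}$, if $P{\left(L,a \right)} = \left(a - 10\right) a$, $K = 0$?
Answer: $756$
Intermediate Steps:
$P{\left(L,a \right)} = a \left(-10 + a\right)$ ($P{\left(L,a \right)} = \left(-10 + a\right) a = a \left(-10 + a\right)$)
$Q{\left(g,u \right)} = u + \frac{-2 + g}{g}$ ($Q{\left(g,u \right)} = u + \frac{g - 2}{g + 0} = u + \frac{-2 + g}{g}$)
$Q{\left(4,1 \right)} P{\left(0 - -7,-18 \right)} = \left(1 + 1 - \frac{2}{4}\right) \left(- 18 \left(-10 - 18\right)\right) = \left(1 + 1 - \frac{1}{2}\right) \left(\left(-18\right) \left(-28\right)\right) = \left(1 + 1 - \frac{1}{2}\right) 504 = \frac{3}{2} \cdot 504 = 756$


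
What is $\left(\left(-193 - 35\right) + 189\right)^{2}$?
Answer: $1521$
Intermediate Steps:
$\left(\left(-193 - 35\right) + 189\right)^{2} = \left(-228 + 189\right)^{2} = \left(-39\right)^{2} = 1521$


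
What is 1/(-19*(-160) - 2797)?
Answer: 1/243 ≈ 0.0041152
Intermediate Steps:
1/(-19*(-160) - 2797) = 1/(3040 - 2797) = 1/243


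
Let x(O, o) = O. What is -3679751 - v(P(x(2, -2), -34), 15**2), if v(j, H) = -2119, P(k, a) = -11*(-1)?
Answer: -3677632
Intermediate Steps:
P(k, a) = 11
-3679751 - v(P(x(2, -2), -34), 15**2) = -3679751 - 1*(-2119) = -3679751 + 2119 = -3677632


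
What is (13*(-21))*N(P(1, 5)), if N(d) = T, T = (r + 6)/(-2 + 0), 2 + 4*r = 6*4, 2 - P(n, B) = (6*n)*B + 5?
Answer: 6279/4 ≈ 1569.8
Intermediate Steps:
P(n, B) = -3 - 6*B*n (P(n, B) = 2 - ((6*n)*B + 5) = 2 - (6*B*n + 5) = 2 - (5 + 6*B*n) = 2 + (-5 - 6*B*n) = -3 - 6*B*n)
r = 11/2 (r = -½ + (6*4)/4 = -½ + (¼)*24 = -½ + 6 = 11/2 ≈ 5.5000)
T = -23/4 (T = (11/2 + 6)/(-2 + 0) = (23/2)/(-2) = (23/2)*(-½) = -23/4 ≈ -5.7500)
N(d) = -23/4
(13*(-21))*N(P(1, 5)) = (13*(-21))*(-23/4) = -273*(-23/4) = 6279/4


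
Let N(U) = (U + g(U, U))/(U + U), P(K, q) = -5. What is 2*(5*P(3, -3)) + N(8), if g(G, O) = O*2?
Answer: -97/2 ≈ -48.500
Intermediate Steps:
g(G, O) = 2*O
N(U) = 3/2 (N(U) = (U + 2*U)/(U + U) = (3*U)/((2*U)) = (3*U)*(1/(2*U)) = 3/2)
2*(5*P(3, -3)) + N(8) = 2*(5*(-5)) + 3/2 = 2*(-25) + 3/2 = -50 + 3/2 = -97/2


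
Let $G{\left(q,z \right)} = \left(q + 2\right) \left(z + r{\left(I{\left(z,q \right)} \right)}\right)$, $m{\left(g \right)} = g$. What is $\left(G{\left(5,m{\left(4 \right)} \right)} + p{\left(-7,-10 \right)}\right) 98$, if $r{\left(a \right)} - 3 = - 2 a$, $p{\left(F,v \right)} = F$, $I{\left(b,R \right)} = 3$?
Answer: $0$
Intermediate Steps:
$r{\left(a \right)} = 3 - 2 a$
$G{\left(q,z \right)} = \left(-3 + z\right) \left(2 + q\right)$ ($G{\left(q,z \right)} = \left(q + 2\right) \left(z + \left(3 - 6\right)\right) = \left(2 + q\right) \left(z + \left(3 - 6\right)\right) = \left(2 + q\right) \left(z - 3\right) = \left(2 + q\right) \left(-3 + z\right) = \left(-3 + z\right) \left(2 + q\right)$)
$\left(G{\left(5,m{\left(4 \right)} \right)} + p{\left(-7,-10 \right)}\right) 98 = \left(\left(-6 - 15 + 2 \cdot 4 + 5 \cdot 4\right) - 7\right) 98 = \left(\left(-6 - 15 + 8 + 20\right) - 7\right) 98 = \left(7 - 7\right) 98 = 0 \cdot 98 = 0$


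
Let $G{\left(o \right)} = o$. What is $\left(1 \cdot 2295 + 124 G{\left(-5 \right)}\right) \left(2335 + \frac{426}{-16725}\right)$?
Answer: $\frac{872171361}{223} \approx 3.9111 \cdot 10^{6}$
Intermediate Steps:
$\left(1 \cdot 2295 + 124 G{\left(-5 \right)}\right) \left(2335 + \frac{426}{-16725}\right) = \left(1 \cdot 2295 + 124 \left(-5\right)\right) \left(2335 + \frac{426}{-16725}\right) = \left(2295 - 620\right) \left(2335 + 426 \left(- \frac{1}{16725}\right)\right) = 1675 \left(2335 - \frac{142}{5575}\right) = 1675 \cdot \frac{13017483}{5575} = \frac{872171361}{223}$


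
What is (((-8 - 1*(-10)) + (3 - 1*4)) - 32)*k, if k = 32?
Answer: -992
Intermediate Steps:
(((-8 - 1*(-10)) + (3 - 1*4)) - 32)*k = (((-8 - 1*(-10)) + (3 - 1*4)) - 32)*32 = (((-8 + 10) + (3 - 4)) - 32)*32 = ((2 - 1) - 32)*32 = (1 - 32)*32 = -31*32 = -992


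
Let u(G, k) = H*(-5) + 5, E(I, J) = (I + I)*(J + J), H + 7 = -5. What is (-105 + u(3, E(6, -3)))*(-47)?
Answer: 1880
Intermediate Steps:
H = -12 (H = -7 - 5 = -12)
E(I, J) = 4*I*J (E(I, J) = (2*I)*(2*J) = 4*I*J)
u(G, k) = 65 (u(G, k) = -12*(-5) + 5 = 60 + 5 = 65)
(-105 + u(3, E(6, -3)))*(-47) = (-105 + 65)*(-47) = -40*(-47) = 1880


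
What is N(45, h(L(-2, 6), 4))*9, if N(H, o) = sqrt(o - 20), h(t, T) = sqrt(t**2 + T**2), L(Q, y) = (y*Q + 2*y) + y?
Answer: 9*sqrt(-20 + 2*sqrt(13)) ≈ 32.185*I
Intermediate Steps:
L(Q, y) = 3*y + Q*y (L(Q, y) = (Q*y + 2*y) + y = (2*y + Q*y) + y = 3*y + Q*y)
h(t, T) = sqrt(T**2 + t**2)
N(H, o) = sqrt(-20 + o)
N(45, h(L(-2, 6), 4))*9 = sqrt(-20 + sqrt(4**2 + (6*(3 - 2))**2))*9 = sqrt(-20 + sqrt(16 + (6*1)**2))*9 = sqrt(-20 + sqrt(16 + 6**2))*9 = sqrt(-20 + sqrt(16 + 36))*9 = sqrt(-20 + sqrt(52))*9 = sqrt(-20 + 2*sqrt(13))*9 = 9*sqrt(-20 + 2*sqrt(13))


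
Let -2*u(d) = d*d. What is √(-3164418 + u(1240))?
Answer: I*√3933218 ≈ 1983.2*I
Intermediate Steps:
u(d) = -d²/2 (u(d) = -d*d/2 = -d²/2)
√(-3164418 + u(1240)) = √(-3164418 - ½*1240²) = √(-3164418 - ½*1537600) = √(-3164418 - 768800) = √(-3933218) = I*√3933218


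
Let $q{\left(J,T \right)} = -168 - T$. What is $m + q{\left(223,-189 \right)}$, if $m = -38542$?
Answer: $-38521$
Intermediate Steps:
$m + q{\left(223,-189 \right)} = -38542 - -21 = -38542 + \left(-168 + 189\right) = -38542 + 21 = -38521$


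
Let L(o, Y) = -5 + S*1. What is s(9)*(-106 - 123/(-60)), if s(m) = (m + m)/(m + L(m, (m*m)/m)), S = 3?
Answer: -2673/10 ≈ -267.30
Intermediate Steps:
L(o, Y) = -2 (L(o, Y) = -5 + 3*1 = -5 + 3 = -2)
s(m) = 2*m/(-2 + m) (s(m) = (m + m)/(m - 2) = (2*m)/(-2 + m) = 2*m/(-2 + m))
s(9)*(-106 - 123/(-60)) = (2*9/(-2 + 9))*(-106 - 123/(-60)) = (2*9/7)*(-106 - 123*(-1/60)) = (2*9*(1/7))*(-106 + 41/20) = (18/7)*(-2079/20) = -2673/10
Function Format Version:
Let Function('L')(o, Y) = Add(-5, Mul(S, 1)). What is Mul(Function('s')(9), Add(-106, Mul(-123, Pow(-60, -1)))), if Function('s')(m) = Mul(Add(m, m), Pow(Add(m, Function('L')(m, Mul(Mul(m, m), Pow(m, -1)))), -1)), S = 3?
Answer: Rational(-2673, 10) ≈ -267.30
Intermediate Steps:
Function('L')(o, Y) = -2 (Function('L')(o, Y) = Add(-5, Mul(3, 1)) = Add(-5, 3) = -2)
Function('s')(m) = Mul(2, m, Pow(Add(-2, m), -1)) (Function('s')(m) = Mul(Add(m, m), Pow(Add(m, -2), -1)) = Mul(Mul(2, m), Pow(Add(-2, m), -1)) = Mul(2, m, Pow(Add(-2, m), -1)))
Mul(Function('s')(9), Add(-106, Mul(-123, Pow(-60, -1)))) = Mul(Mul(2, 9, Pow(Add(-2, 9), -1)), Add(-106, Mul(-123, Pow(-60, -1)))) = Mul(Mul(2, 9, Pow(7, -1)), Add(-106, Mul(-123, Rational(-1, 60)))) = Mul(Mul(2, 9, Rational(1, 7)), Add(-106, Rational(41, 20))) = Mul(Rational(18, 7), Rational(-2079, 20)) = Rational(-2673, 10)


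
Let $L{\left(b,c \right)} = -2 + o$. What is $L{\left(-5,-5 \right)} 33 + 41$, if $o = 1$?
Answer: $8$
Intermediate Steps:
$L{\left(b,c \right)} = -1$ ($L{\left(b,c \right)} = -2 + 1 = -1$)
$L{\left(-5,-5 \right)} 33 + 41 = \left(-1\right) 33 + 41 = -33 + 41 = 8$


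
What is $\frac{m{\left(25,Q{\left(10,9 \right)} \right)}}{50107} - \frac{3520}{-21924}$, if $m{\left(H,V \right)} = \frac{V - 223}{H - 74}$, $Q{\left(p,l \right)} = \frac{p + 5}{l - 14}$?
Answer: $\frac{308836078}{1922455269} \approx 0.16065$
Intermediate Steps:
$Q{\left(p,l \right)} = \frac{5 + p}{-14 + l}$
$m{\left(H,V \right)} = \frac{-223 + V}{-74 + H}$
$\frac{m{\left(25,Q{\left(10,9 \right)} \right)}}{50107} - \frac{3520}{-21924} = \frac{\frac{1}{-74 + 25} \left(-223 + \frac{5 + 10}{-14 + 9}\right)}{50107} - \frac{3520}{-21924} = \frac{-223 + \frac{1}{-5} \cdot 15}{-49} \cdot \frac{1}{50107} - - \frac{880}{5481} = - \frac{-223 - 3}{49} \cdot \frac{1}{50107} + \frac{880}{5481} = \left(- \frac{1}{49}\right) \left(-226\right) \frac{1}{50107} + \frac{880}{5481} = \frac{226}{49} \cdot \frac{1}{50107} + \frac{880}{5481} = \frac{226}{2455243} + \frac{880}{5481} = \frac{308836078}{1922455269}$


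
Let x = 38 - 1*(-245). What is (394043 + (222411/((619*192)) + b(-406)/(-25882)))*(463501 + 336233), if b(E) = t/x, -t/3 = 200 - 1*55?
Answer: 22860521826398067252285/72542897824 ≈ 3.1513e+11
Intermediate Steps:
t = -435 (t = -3*(200 - 1*55) = -3*(200 - 55) = -3*145 = -435)
x = 283 (x = 38 + 245 = 283)
b(E) = -435/283
(394043 + (222411/((619*192)) + b(-406)/(-25882)))*(463501 + 336233) = (394043 + (222411/((619*192)) - 435/283/(-25882)))*(463501 + 336233) = (394043 + (222411/118848 - 435/283*(-1/25882)))*799734 = (394043 + (222411*(1/118848) + 435/7324606))*799734 = (394043 + (74137/39616 + 435/7324606))*799734 = (394043 + 271520773991/145085795648)*799734 = (57170313695298855/145085795648)*799734 = 22860521826398067252285/72542897824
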